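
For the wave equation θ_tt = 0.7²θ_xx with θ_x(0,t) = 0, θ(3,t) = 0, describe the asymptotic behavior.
θ oscillates (no decay). Energy is conserved; the solution oscillates indefinitely as standing waves.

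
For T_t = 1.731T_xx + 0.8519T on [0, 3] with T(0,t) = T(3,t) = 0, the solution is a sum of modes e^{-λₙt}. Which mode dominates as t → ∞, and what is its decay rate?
Eigenvalues: λₙ = 1.731n²π²/3² - 0.8519.
First three modes:
  n=1: λ₁ = 1.731π²/3² - 0.8519 ≈ 1.046
  n=2: λ₂ = 6.924π²/3² - 0.8519 ≈ 6.741
  n=3: λ₃ = 15.579π²/3² - 0.8519 ≈ 16.232
Since 1.731π²/3² ≈ 1.898 > 0.8519, all λₙ > 0.
The n=1 mode decays slowest → dominates as t → ∞.
Asymptotic: T ~ c₁ sin(πx/3) e^{-λ₁t} with decay rate λ₁ ≈ 1.046.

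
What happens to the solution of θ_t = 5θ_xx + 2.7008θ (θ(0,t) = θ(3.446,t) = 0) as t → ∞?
θ → 0. Diffusion dominates reaction (r=2.7008 < κπ²/L²≈4.16); solution decays.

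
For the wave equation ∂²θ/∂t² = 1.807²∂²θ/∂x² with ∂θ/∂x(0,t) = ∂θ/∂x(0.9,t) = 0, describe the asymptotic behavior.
θ oscillates about a mean that drifts linearly in t (generically unbounded; no decay). There is no damping, so the nonconstant modes persist as standing waves (energy conserved, no decay). But with Neumann conditions at both ends the constant mode has eigenvalue 0: the spatial mean M(t) of θ satisfies M'' = 0, so M(t) = M(0) + M'(0)·t. Unless the initial velocity has zero mean (∫θ_t(x,0)dx = 0), the solution grows linearly in t (unbounded, though not exponentially); if it does have zero mean, the solution stays bounded and simply oscillates.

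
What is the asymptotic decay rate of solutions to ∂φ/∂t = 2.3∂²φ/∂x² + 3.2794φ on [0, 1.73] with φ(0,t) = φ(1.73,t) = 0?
Eigenvalues: λₙ = 2.3n²π²/1.73² - 3.2794.
First three modes:
  n=1: λ₁ = 2.3π²/1.73² - 3.2794 ≈ 4.305
  n=2: λ₂ = 9.2π²/1.73² - 3.2794 ≈ 27.059
  n=3: λ₃ = 20.7π²/1.73² - 3.2794 ≈ 64.982
Since 2.3π²/1.73² ≈ 7.585 > 3.2794, all λₙ > 0.
The n=1 mode decays slowest → dominates as t → ∞.
Asymptotic: φ ~ c₁ sin(πx/1.73) e^{-λ₁t} with decay rate λ₁ ≈ 4.305.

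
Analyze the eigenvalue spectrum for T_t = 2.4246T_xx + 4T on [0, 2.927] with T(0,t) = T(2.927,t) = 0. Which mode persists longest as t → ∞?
Eigenvalues: λₙ = 2.4246n²π²/2.927² - 4.
First three modes:
  n=1: λ₁ = 2.4246π²/2.927² - 4 ≈ -1.207
  n=2: λ₂ = 9.6984π²/2.927² - 4 ≈ 7.173
  n=3: λ₃ = 21.8214π²/2.927² - 4 ≈ 21.138
Since 2.4246π²/2.927² ≈ 2.793 < 4, λ₁ < 0.
The n=1 mode grows fastest (−λₙ is largest for n=1) → dominates.
Asymptotic: T ~ c₁ sin(πx/2.927) e^{1.207t} (exponential growth at rate −λ₁ ≈ 1.207).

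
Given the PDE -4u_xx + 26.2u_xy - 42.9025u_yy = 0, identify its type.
The second-order coefficients are A = -4, B = 26.2, C = -42.9025. Since B² - 4AC = 0 = 0, this is a parabolic PDE.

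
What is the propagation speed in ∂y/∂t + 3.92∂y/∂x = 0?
Speed = 3.92. Information travels along x - 3.92t = const (rightward).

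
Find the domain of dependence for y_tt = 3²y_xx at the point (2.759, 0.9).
Domain of dependence: [0.059, 5.459]. Signals travel at speed 3, so data within |x - 2.759| ≤ 3·0.9 = 2.7 can reach the point.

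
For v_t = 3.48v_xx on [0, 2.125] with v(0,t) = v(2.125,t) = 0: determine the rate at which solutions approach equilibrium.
Eigenvalues: λₙ = 3.48n²π²/2.125².
First three modes:
  n=1: λ₁ = 3.48π²/2.125² ≈ 7.606
  n=2: λ₂ = 13.92π²/2.125² ≈ 30.424 (4× faster decay)
  n=3: λ₃ = 31.32π²/2.125² ≈ 68.455 (9× faster decay)
As t → ∞, higher modes decay exponentially faster. The n=1 mode dominates: v ~ c₁ sin(πx/2.125) e^{-λ₁t}.
Decay rate: λ₁ = 3.48π²/2.125² ≈ 7.606.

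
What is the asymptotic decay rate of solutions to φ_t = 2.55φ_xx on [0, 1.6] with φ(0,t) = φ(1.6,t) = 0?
Eigenvalues: λₙ = 2.55n²π²/1.6².
First three modes:
  n=1: λ₁ = 2.55π²/1.6² ≈ 9.831
  n=2: λ₂ = 10.2π²/1.6² ≈ 39.324 (4× faster decay)
  n=3: λ₃ = 22.95π²/1.6² ≈ 88.479 (9× faster decay)
As t → ∞, higher modes decay exponentially faster. The n=1 mode dominates: φ ~ c₁ sin(πx/1.6) e^{-λ₁t}.
Decay rate: λ₁ = 2.55π²/1.6² ≈ 9.831.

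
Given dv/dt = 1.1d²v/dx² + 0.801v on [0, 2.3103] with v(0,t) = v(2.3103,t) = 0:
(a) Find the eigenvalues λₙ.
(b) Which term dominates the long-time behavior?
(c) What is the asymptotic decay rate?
Eigenvalues: λₙ = 1.1n²π²/2.3103² - 0.801.
First three modes:
  n=1: λ₁ = 1.1π²/2.3103² - 0.801 ≈ 1.233
  n=2: λ₂ = 4.4π²/2.3103² - 0.801 ≈ 7.335
  n=3: λ₃ = 9.9π²/2.3103² - 0.801 ≈ 17.505
Since 1.1π²/2.3103² ≈ 2.034 > 0.801, all λₙ > 0.
The n=1 mode decays slowest → dominates as t → ∞.
Asymptotic: v ~ c₁ sin(πx/2.3103) e^{-λ₁t} with decay rate λ₁ ≈ 1.233.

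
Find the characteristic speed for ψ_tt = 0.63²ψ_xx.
Speed = 0.63. Information travels along characteristics x = x₀ ± 0.63t.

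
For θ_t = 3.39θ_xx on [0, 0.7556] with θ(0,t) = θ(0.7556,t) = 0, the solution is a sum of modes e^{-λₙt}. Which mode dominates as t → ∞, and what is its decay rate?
Eigenvalues: λₙ = 3.39n²π²/0.7556².
First three modes:
  n=1: λ₁ = 3.39π²/0.7556² ≈ 58.602
  n=2: λ₂ = 13.56π²/0.7556² ≈ 234.41 (4× faster decay)
  n=3: λ₃ = 30.51π²/0.7556² ≈ 527.422 (9× faster decay)
As t → ∞, higher modes decay exponentially faster. The n=1 mode dominates: θ ~ c₁ sin(πx/0.7556) e^{-λ₁t}.
Decay rate: λ₁ = 3.39π²/0.7556² ≈ 58.602.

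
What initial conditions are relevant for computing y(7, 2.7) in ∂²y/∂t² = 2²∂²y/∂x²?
Domain of dependence: [1.6, 12.4]. Signals travel at speed 2, so data within |x - 7| ≤ 2·2.7 = 5.4 can reach the point.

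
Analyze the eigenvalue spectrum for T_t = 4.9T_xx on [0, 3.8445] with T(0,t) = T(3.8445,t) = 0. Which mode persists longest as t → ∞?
Eigenvalues: λₙ = 4.9n²π²/3.8445².
First three modes:
  n=1: λ₁ = 4.9π²/3.8445² ≈ 3.272
  n=2: λ₂ = 19.6π²/3.8445² ≈ 13.088 (4× faster decay)
  n=3: λ₃ = 44.1π²/3.8445² ≈ 29.448 (9× faster decay)
As t → ∞, higher modes decay exponentially faster. The n=1 mode dominates: T ~ c₁ sin(πx/3.8445) e^{-λ₁t}.
Decay rate: λ₁ = 4.9π²/3.8445² ≈ 3.272.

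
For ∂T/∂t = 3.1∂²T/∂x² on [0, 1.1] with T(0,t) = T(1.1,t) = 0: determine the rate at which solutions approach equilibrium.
Eigenvalues: λₙ = 3.1n²π²/1.1².
First three modes:
  n=1: λ₁ = 3.1π²/1.1² ≈ 25.286
  n=2: λ₂ = 12.4π²/1.1² ≈ 101.143 (4× faster decay)
  n=3: λ₃ = 27.9π²/1.1² ≈ 227.572 (9× faster decay)
As t → ∞, higher modes decay exponentially faster. The n=1 mode dominates: T ~ c₁ sin(πx/1.1) e^{-λ₁t}.
Decay rate: λ₁ = 3.1π²/1.1² ≈ 25.286.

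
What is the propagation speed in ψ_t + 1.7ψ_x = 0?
Speed = 1.7. Information travels along x - 1.7t = const (rightward).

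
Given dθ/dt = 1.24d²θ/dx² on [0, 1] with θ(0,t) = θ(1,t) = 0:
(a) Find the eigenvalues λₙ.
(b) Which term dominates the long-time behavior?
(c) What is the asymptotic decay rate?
Eigenvalues: λₙ = 1.24n²π².
First three modes:
  n=1: λ₁ = 1.24π² ≈ 12.238
  n=2: λ₂ = 4.96π² ≈ 48.953 (4× faster decay)
  n=3: λ₃ = 11.16π² ≈ 110.145 (9× faster decay)
As t → ∞, higher modes decay exponentially faster. The n=1 mode dominates: θ ~ c₁ sin(πx) e^{-λ₁t}.
Decay rate: λ₁ = 1.24π² ≈ 12.238.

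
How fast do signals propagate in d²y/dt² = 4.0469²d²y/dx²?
Speed = 4.0469. Information travels along characteristics x = x₀ ± 4.0469t.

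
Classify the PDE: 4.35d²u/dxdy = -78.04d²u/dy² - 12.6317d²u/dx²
Rewriting in standard form: 12.6317d²u/dx² + 4.35d²u/dxdy + 78.04d²u/dy² = 0. A = 12.6317, B = 4.35, C = 78.04. Discriminant B² - 4AC = -3924.188972. Since -3924.188972 < 0, elliptic.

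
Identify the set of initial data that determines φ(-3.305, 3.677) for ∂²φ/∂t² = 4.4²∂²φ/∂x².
Domain of dependence: [-19.4838, 12.8738]. Signals travel at speed 4.4, so data within |x - -3.305| ≤ 4.4·3.677 = 16.1788 can reach the point.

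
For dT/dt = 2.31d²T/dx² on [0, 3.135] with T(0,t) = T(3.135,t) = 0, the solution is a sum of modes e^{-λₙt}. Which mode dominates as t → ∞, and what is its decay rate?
Eigenvalues: λₙ = 2.31n²π²/3.135².
First three modes:
  n=1: λ₁ = 2.31π²/3.135² ≈ 2.32
  n=2: λ₂ = 9.24π²/3.135² ≈ 9.279 (4× faster decay)
  n=3: λ₃ = 20.79π²/3.135² ≈ 20.878 (9× faster decay)
As t → ∞, higher modes decay exponentially faster. The n=1 mode dominates: T ~ c₁ sin(πx/3.135) e^{-λ₁t}.
Decay rate: λ₁ = 2.31π²/3.135² ≈ 2.32.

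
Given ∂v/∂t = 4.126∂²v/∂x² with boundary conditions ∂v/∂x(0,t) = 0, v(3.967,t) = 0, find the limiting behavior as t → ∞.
v → 0. Heat escapes through the Dirichlet boundary.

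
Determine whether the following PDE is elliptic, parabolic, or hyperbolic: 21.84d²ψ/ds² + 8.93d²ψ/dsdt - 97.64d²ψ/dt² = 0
Coefficients: A = 21.84, B = 8.93, C = -97.64. B² - 4AC = 8609.5753, which is positive, so the equation is hyperbolic.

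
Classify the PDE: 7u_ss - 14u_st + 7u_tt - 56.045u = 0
A = 7, B = -14, C = 7. Discriminant B² - 4AC = 0. Since 0 = 0, parabolic.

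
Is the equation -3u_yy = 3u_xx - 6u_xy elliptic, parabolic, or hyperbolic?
Rewriting in standard form: -3u_xx + 6u_xy - 3u_yy = 0. Computing B² - 4AC with A = -3, B = 6, C = -3: discriminant = 0 (zero). Answer: parabolic.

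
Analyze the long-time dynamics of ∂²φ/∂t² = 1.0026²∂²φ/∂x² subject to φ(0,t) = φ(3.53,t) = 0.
Long-time behavior: φ oscillates (no decay). Energy is conserved; the solution oscillates indefinitely as standing waves.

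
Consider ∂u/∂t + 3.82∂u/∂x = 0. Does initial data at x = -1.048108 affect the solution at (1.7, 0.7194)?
Yes. The characteristic through (1.7, 0.7194) passes through x = -1.048108.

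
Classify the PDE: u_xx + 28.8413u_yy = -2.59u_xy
Rewriting in standard form: u_xx + 2.59u_xy + 28.8413u_yy = 0. A = 1, B = 2.59, C = 28.8413. Discriminant B² - 4AC = -108.6571. Since -108.6571 < 0, elliptic.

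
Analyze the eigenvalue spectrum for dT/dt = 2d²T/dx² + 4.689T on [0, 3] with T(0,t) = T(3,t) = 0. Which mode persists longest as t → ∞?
Eigenvalues: λₙ = 2n²π²/3² - 4.689.
First three modes:
  n=1: λ₁ = 2π²/3² - 4.689 ≈ -2.496
  n=2: λ₂ = 8π²/3² - 4.689 ≈ 4.084
  n=3: λ₃ = 18π²/3² - 4.689 ≈ 15.05
Since 2π²/3² ≈ 2.193 < 4.689, λ₁ < 0.
The n=1 mode grows fastest (−λₙ is largest for n=1) → dominates.
Asymptotic: T ~ c₁ sin(πx/3) e^{2.496t} (exponential growth at rate −λ₁ ≈ 2.496).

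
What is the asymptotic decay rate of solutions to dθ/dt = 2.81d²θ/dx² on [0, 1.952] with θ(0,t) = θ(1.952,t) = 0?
Eigenvalues: λₙ = 2.81n²π²/1.952².
First three modes:
  n=1: λ₁ = 2.81π²/1.952² ≈ 7.279
  n=2: λ₂ = 11.24π²/1.952² ≈ 29.114 (4× faster decay)
  n=3: λ₃ = 25.29π²/1.952² ≈ 65.507 (9× faster decay)
As t → ∞, higher modes decay exponentially faster. The n=1 mode dominates: θ ~ c₁ sin(πx/1.952) e^{-λ₁t}.
Decay rate: λ₁ = 2.81π²/1.952² ≈ 7.279.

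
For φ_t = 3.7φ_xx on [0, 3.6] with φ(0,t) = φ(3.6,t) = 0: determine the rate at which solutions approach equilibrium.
Eigenvalues: λₙ = 3.7n²π²/3.6².
First three modes:
  n=1: λ₁ = 3.7π²/3.6² ≈ 2.818
  n=2: λ₂ = 14.8π²/3.6² ≈ 11.271 (4× faster decay)
  n=3: λ₃ = 33.3π²/3.6² ≈ 25.359 (9× faster decay)
As t → ∞, higher modes decay exponentially faster. The n=1 mode dominates: φ ~ c₁ sin(πx/3.6) e^{-λ₁t}.
Decay rate: λ₁ = 3.7π²/3.6² ≈ 2.818.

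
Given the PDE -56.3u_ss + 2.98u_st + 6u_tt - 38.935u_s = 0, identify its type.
The second-order coefficients are A = -56.3, B = 2.98, C = 6. Since B² - 4AC = 1360.0804 > 0, this is a hyperbolic PDE.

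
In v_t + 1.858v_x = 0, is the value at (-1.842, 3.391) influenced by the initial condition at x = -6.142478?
No. Only data at x = -8.142478 affects (-1.842, 3.391). Advection has one-way propagation along characteristics.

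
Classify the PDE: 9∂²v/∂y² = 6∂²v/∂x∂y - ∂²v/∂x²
Rewriting in standard form: ∂²v/∂x² - 6∂²v/∂x∂y + 9∂²v/∂y² = 0. A = 1, B = -6, C = 9. Discriminant B² - 4AC = 0. Since 0 = 0, parabolic.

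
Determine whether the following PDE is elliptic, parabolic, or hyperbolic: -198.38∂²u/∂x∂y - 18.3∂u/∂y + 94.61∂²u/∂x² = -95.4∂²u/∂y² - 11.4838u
Rewriting in standard form: 94.61∂²u/∂x² - 198.38∂²u/∂x∂y + 95.4∂²u/∂y² - 18.3∂u/∂y + 11.4838u = 0. Coefficients: A = 94.61, B = -198.38, C = 95.4. B² - 4AC = 3251.4484, which is positive, so the equation is hyperbolic.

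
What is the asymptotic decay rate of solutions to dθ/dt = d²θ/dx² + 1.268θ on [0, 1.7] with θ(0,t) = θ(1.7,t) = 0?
Eigenvalues: λₙ = n²π²/1.7² - 1.268.
First three modes:
  n=1: λ₁ = π²/1.7² - 1.268 ≈ 2.147
  n=2: λ₂ = 4π²/1.7² - 1.268 ≈ 12.392
  n=3: λ₃ = 9π²/1.7² - 1.268 ≈ 29.468
Since π²/1.7² ≈ 3.415 > 1.268, all λₙ > 0.
The n=1 mode decays slowest → dominates as t → ∞.
Asymptotic: θ ~ c₁ sin(πx/1.7) e^{-λ₁t} with decay rate λ₁ ≈ 2.147.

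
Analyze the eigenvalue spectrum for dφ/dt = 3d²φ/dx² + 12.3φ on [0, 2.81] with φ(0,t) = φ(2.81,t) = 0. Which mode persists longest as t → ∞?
Eigenvalues: λₙ = 3n²π²/2.81² - 12.3.
First three modes:
  n=1: λ₁ = 3π²/2.81² - 12.3 ≈ -8.55
  n=2: λ₂ = 12π²/2.81² - 12.3 ≈ 2.699
  n=3: λ₃ = 27π²/2.81² - 12.3 ≈ 21.448
Since 3π²/2.81² ≈ 3.75 < 12.3, λ₁ < 0.
The n=1 mode grows fastest (−λₙ is largest for n=1) → dominates.
Asymptotic: φ ~ c₁ sin(πx/2.81) e^{8.55t} (exponential growth at rate −λ₁ ≈ 8.55).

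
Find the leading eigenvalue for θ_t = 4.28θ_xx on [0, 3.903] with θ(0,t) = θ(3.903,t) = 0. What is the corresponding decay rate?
Eigenvalues: λₙ = 4.28n²π²/3.903².
First three modes:
  n=1: λ₁ = 4.28π²/3.903² ≈ 2.773
  n=2: λ₂ = 17.12π²/3.903² ≈ 11.092 (4× faster decay)
  n=3: λ₃ = 38.52π²/3.903² ≈ 24.957 (9× faster decay)
As t → ∞, higher modes decay exponentially faster. The n=1 mode dominates: θ ~ c₁ sin(πx/3.903) e^{-λ₁t}.
Decay rate: λ₁ = 4.28π²/3.903² ≈ 2.773.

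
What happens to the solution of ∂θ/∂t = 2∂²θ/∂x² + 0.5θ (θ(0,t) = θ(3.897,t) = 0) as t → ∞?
θ → 0. Diffusion dominates reaction (r=0.5 < κπ²/L²≈1.3); solution decays.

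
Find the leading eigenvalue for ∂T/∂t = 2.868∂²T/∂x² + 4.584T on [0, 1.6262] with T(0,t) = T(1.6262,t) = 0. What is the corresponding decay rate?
Eigenvalues: λₙ = 2.868n²π²/1.6262² - 4.584.
First three modes:
  n=1: λ₁ = 2.868π²/1.6262² - 4.584 ≈ 6.12
  n=2: λ₂ = 11.472π²/1.6262² - 4.584 ≈ 38.231
  n=3: λ₃ = 25.812π²/1.6262² - 4.584 ≈ 91.749
Since 2.868π²/1.6262² ≈ 10.704 > 4.584, all λₙ > 0.
The n=1 mode decays slowest → dominates as t → ∞.
Asymptotic: T ~ c₁ sin(πx/1.6262) e^{-λ₁t} with decay rate λ₁ ≈ 6.12.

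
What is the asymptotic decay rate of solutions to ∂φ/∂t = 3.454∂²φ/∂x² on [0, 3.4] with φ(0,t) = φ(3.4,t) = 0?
Eigenvalues: λₙ = 3.454n²π²/3.4².
First three modes:
  n=1: λ₁ = 3.454π²/3.4² ≈ 2.949
  n=2: λ₂ = 13.816π²/3.4² ≈ 11.796 (4× faster decay)
  n=3: λ₃ = 31.086π²/3.4² ≈ 26.54 (9× faster decay)
As t → ∞, higher modes decay exponentially faster. The n=1 mode dominates: φ ~ c₁ sin(πx/3.4) e^{-λ₁t}.
Decay rate: λ₁ = 3.454π²/3.4² ≈ 2.949.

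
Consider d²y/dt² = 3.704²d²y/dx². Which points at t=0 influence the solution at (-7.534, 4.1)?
Domain of dependence: [-22.7204, 7.6524]. Signals travel at speed 3.704, so data within |x - -7.534| ≤ 3.704·4.1 = 15.1864 can reach the point.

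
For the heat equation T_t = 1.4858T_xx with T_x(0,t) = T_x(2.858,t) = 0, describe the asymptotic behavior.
T → constant (steady state). Heat is conserved (no flux at boundaries); solution approaches the spatial average.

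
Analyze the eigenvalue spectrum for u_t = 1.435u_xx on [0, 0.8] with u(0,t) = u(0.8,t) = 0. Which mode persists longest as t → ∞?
Eigenvalues: λₙ = 1.435n²π²/0.8².
First three modes:
  n=1: λ₁ = 1.435π²/0.8² ≈ 22.13
  n=2: λ₂ = 5.74π²/0.8² ≈ 88.518 (4× faster decay)
  n=3: λ₃ = 12.915π²/0.8² ≈ 199.166 (9× faster decay)
As t → ∞, higher modes decay exponentially faster. The n=1 mode dominates: u ~ c₁ sin(πx/0.8) e^{-λ₁t}.
Decay rate: λ₁ = 1.435π²/0.8² ≈ 22.13.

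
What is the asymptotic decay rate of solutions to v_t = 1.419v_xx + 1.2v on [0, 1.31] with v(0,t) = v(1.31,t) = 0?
Eigenvalues: λₙ = 1.419n²π²/1.31² - 1.2.
First three modes:
  n=1: λ₁ = 1.419π²/1.31² - 1.2 ≈ 6.961
  n=2: λ₂ = 5.676π²/1.31² - 1.2 ≈ 31.444
  n=3: λ₃ = 12.771π²/1.31² - 1.2 ≈ 72.248
Since 1.419π²/1.31² ≈ 8.161 > 1.2, all λₙ > 0.
The n=1 mode decays slowest → dominates as t → ∞.
Asymptotic: v ~ c₁ sin(πx/1.31) e^{-λ₁t} with decay rate λ₁ ≈ 6.961.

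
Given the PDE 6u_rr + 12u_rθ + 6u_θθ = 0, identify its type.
The second-order coefficients are A = 6, B = 12, C = 6. Since B² - 4AC = 0 = 0, this is a parabolic PDE.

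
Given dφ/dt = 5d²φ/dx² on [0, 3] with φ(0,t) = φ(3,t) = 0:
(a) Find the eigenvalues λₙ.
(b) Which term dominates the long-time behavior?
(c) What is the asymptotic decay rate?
Eigenvalues: λₙ = 5n²π²/3².
First three modes:
  n=1: λ₁ = 5π²/3² ≈ 5.483
  n=2: λ₂ = 20π²/3² ≈ 21.932 (4× faster decay)
  n=3: λ₃ = 45π²/3² ≈ 49.348 (9× faster decay)
As t → ∞, higher modes decay exponentially faster. The n=1 mode dominates: φ ~ c₁ sin(πx/3) e^{-λ₁t}.
Decay rate: λ₁ = 5π²/3² ≈ 5.483.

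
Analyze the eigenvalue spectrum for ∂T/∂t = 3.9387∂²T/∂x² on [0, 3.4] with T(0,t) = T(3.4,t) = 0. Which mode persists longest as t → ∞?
Eigenvalues: λₙ = 3.9387n²π²/3.4².
First three modes:
  n=1: λ₁ = 3.9387π²/3.4² ≈ 3.363
  n=2: λ₂ = 15.7548π²/3.4² ≈ 13.451 (4× faster decay)
  n=3: λ₃ = 35.4483π²/3.4² ≈ 30.265 (9× faster decay)
As t → ∞, higher modes decay exponentially faster. The n=1 mode dominates: T ~ c₁ sin(πx/3.4) e^{-λ₁t}.
Decay rate: λ₁ = 3.9387π²/3.4² ≈ 3.363.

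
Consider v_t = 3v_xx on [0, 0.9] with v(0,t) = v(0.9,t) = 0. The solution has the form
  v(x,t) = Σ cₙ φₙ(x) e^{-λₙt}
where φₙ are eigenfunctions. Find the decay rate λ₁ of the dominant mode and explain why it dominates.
Eigenvalues: λₙ = 3n²π²/0.9².
First three modes:
  n=1: λ₁ = 3π²/0.9² ≈ 36.554
  n=2: λ₂ = 12π²/0.9² ≈ 146.216 (4× faster decay)
  n=3: λ₃ = 27π²/0.9² ≈ 328.987 (9× faster decay)
As t → ∞, higher modes decay exponentially faster. The n=1 mode dominates: v ~ c₁ sin(πx/0.9) e^{-λ₁t}.
Decay rate: λ₁ = 3π²/0.9² ≈ 36.554.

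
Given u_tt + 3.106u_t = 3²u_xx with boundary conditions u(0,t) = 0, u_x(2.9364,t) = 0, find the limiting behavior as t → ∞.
u → 0. Damping (γ=3.106) dissipates energy; oscillations decay exponentially.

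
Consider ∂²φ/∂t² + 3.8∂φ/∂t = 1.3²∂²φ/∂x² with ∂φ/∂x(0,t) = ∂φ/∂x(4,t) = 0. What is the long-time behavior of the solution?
As t → ∞, φ → constant (steady state). Damping (γ=3.8) dissipates the nonconstant modes; with Neumann BCs the spatial average obeys M''+γM'=0 and tends to a finite limit.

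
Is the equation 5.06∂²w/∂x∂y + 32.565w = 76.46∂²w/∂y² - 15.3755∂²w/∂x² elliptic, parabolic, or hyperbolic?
Rewriting in standard form: 15.3755∂²w/∂x² + 5.06∂²w/∂x∂y - 76.46∂²w/∂y² + 32.565w = 0. Computing B² - 4AC with A = 15.3755, B = 5.06, C = -76.46: discriminant = 4728.04652 (positive). Answer: hyperbolic.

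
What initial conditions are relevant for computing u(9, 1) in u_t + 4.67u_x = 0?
A single point: x = 4.33. The characteristic through (9, 1) is x - 4.67t = const, so x = 9 - 4.67·1 = 4.33.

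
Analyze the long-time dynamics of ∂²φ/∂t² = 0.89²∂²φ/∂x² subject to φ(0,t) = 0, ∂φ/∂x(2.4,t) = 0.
Long-time behavior: φ oscillates (no decay). Energy is conserved; the solution oscillates indefinitely as standing waves.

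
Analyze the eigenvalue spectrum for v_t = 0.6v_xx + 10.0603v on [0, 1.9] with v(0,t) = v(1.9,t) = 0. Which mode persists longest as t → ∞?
Eigenvalues: λₙ = 0.6n²π²/1.9² - 10.0603.
First three modes:
  n=1: λ₁ = 0.6π²/1.9² - 10.0603 ≈ -8.42
  n=2: λ₂ = 2.4π²/1.9² - 10.0603 ≈ -3.499
  n=3: λ₃ = 5.4π²/1.9² - 10.0603 ≈ 4.703
Since 0.6π²/1.9² ≈ 1.64 < 10.0603, λ₁ < 0.
The n=1 mode grows fastest (−λₙ is largest for n=1) → dominates.
Asymptotic: v ~ c₁ sin(πx/1.9) e^{8.42t} (exponential growth at rate −λ₁ ≈ 8.42).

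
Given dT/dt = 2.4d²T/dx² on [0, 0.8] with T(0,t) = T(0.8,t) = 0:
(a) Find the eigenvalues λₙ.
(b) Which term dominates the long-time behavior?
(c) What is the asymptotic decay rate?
Eigenvalues: λₙ = 2.4n²π²/0.8².
First three modes:
  n=1: λ₁ = 2.4π²/0.8² ≈ 37.011
  n=2: λ₂ = 9.6π²/0.8² ≈ 148.044 (4× faster decay)
  n=3: λ₃ = 21.6π²/0.8² ≈ 333.099 (9× faster decay)
As t → ∞, higher modes decay exponentially faster. The n=1 mode dominates: T ~ c₁ sin(πx/0.8) e^{-λ₁t}.
Decay rate: λ₁ = 2.4π²/0.8² ≈ 37.011.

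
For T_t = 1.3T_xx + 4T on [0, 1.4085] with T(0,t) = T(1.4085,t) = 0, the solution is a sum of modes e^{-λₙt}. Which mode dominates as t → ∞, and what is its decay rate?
Eigenvalues: λₙ = 1.3n²π²/1.4085² - 4.
First three modes:
  n=1: λ₁ = 1.3π²/1.4085² - 4 ≈ 2.467
  n=2: λ₂ = 5.2π²/1.4085² - 4 ≈ 21.87
  n=3: λ₃ = 11.7π²/1.4085² - 4 ≈ 54.207
Since 1.3π²/1.4085² ≈ 6.467 > 4, all λₙ > 0.
The n=1 mode decays slowest → dominates as t → ∞.
Asymptotic: T ~ c₁ sin(πx/1.4085) e^{-λ₁t} with decay rate λ₁ ≈ 2.467.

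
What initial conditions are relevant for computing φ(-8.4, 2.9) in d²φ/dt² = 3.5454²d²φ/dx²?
Domain of dependence: [-18.68166, 1.88166]. Signals travel at speed 3.5454, so data within |x - -8.4| ≤ 3.5454·2.9 = 10.28166 can reach the point.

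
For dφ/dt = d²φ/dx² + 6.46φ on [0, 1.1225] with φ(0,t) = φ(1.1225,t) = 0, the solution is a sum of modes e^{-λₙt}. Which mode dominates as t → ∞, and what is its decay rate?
Eigenvalues: λₙ = n²π²/1.1225² - 6.46.
First three modes:
  n=1: λ₁ = π²/1.1225² - 6.46 ≈ 1.373
  n=2: λ₂ = 4π²/1.1225² - 6.46 ≈ 24.872
  n=3: λ₃ = 9π²/1.1225² - 6.46 ≈ 64.037
Since π²/1.1225² ≈ 7.833 > 6.46, all λₙ > 0.
The n=1 mode decays slowest → dominates as t → ∞.
Asymptotic: φ ~ c₁ sin(πx/1.1225) e^{-λ₁t} with decay rate λ₁ ≈ 1.373.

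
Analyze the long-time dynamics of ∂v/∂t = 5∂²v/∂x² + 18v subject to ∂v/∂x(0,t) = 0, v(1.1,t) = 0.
Long-time behavior: v grows unboundedly. Reaction dominates diffusion (r=18 > κπ²/(4L²)≈10.2); solution grows exponentially.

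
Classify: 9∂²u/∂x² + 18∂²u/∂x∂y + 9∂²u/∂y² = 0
Parabolic (discriminant = 0).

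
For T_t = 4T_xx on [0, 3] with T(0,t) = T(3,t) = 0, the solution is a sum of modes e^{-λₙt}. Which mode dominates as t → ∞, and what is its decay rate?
Eigenvalues: λₙ = 4n²π²/3².
First three modes:
  n=1: λ₁ = 4π²/3² ≈ 4.386
  n=2: λ₂ = 16π²/3² ≈ 17.546 (4× faster decay)
  n=3: λ₃ = 36π²/3² ≈ 39.478 (9× faster decay)
As t → ∞, higher modes decay exponentially faster. The n=1 mode dominates: T ~ c₁ sin(πx/3) e^{-λ₁t}.
Decay rate: λ₁ = 4π²/3² ≈ 4.386.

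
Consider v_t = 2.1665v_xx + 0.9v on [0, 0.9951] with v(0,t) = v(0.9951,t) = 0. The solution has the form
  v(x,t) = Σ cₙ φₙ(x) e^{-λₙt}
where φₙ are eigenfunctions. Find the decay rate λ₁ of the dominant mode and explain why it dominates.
Eigenvalues: λₙ = 2.1665n²π²/0.9951² - 0.9.
First three modes:
  n=1: λ₁ = 2.1665π²/0.9951² - 0.9 ≈ 20.694
  n=2: λ₂ = 8.666π²/0.9951² - 0.9 ≈ 85.474
  n=3: λ₃ = 19.4985π²/0.9951² - 0.9 ≈ 193.442
Since 2.1665π²/0.9951² ≈ 21.594 > 0.9, all λₙ > 0.
The n=1 mode decays slowest → dominates as t → ∞.
Asymptotic: v ~ c₁ sin(πx/0.9951) e^{-λ₁t} with decay rate λ₁ ≈ 20.694.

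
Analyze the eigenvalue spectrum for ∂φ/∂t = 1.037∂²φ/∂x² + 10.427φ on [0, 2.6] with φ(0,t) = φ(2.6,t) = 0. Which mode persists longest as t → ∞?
Eigenvalues: λₙ = 1.037n²π²/2.6² - 10.427.
First three modes:
  n=1: λ₁ = 1.037π²/2.6² - 10.427 ≈ -8.913
  n=2: λ₂ = 4.148π²/2.6² - 10.427 ≈ -4.371
  n=3: λ₃ = 9.333π²/2.6² - 10.427 ≈ 3.199
Since 1.037π²/2.6² ≈ 1.514 < 10.427, λ₁ < 0.
The n=1 mode grows fastest (−λₙ is largest for n=1) → dominates.
Asymptotic: φ ~ c₁ sin(πx/2.6) e^{8.913t} (exponential growth at rate −λ₁ ≈ 8.913).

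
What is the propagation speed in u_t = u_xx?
Infinite. The heat equation is parabolic, not hyperbolic, so disturbances propagate instantly.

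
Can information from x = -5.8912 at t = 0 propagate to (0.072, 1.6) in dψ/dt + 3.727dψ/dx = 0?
Yes. The characteristic through (0.072, 1.6) passes through x = -5.8912.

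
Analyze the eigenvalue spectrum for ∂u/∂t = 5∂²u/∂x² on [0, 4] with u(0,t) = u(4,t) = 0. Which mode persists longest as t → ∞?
Eigenvalues: λₙ = 5n²π²/4².
First three modes:
  n=1: λ₁ = 5π²/4² ≈ 3.084
  n=2: λ₂ = 20π²/4² ≈ 12.337 (4× faster decay)
  n=3: λ₃ = 45π²/4² ≈ 27.758 (9× faster decay)
As t → ∞, higher modes decay exponentially faster. The n=1 mode dominates: u ~ c₁ sin(πx/4) e^{-λ₁t}.
Decay rate: λ₁ = 5π²/4² ≈ 3.084.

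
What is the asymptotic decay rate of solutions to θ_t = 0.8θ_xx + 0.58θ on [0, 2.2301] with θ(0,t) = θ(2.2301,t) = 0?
Eigenvalues: λₙ = 0.8n²π²/2.2301² - 0.58.
First three modes:
  n=1: λ₁ = 0.8π²/2.2301² - 0.58 ≈ 1.008
  n=2: λ₂ = 3.2π²/2.2301² - 0.58 ≈ 5.77
  n=3: λ₃ = 7.2π²/2.2301² - 0.58 ≈ 13.708
Since 0.8π²/2.2301² ≈ 1.588 > 0.58, all λₙ > 0.
The n=1 mode decays slowest → dominates as t → ∞.
Asymptotic: θ ~ c₁ sin(πx/2.2301) e^{-λ₁t} with decay rate λ₁ ≈ 1.008.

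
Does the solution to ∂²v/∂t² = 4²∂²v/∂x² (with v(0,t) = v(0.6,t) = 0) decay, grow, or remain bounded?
v oscillates (no decay). Energy is conserved; the solution oscillates indefinitely as standing waves.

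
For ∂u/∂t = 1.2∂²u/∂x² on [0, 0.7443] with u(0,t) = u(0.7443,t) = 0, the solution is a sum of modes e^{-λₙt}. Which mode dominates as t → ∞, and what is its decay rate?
Eigenvalues: λₙ = 1.2n²π²/0.7443².
First three modes:
  n=1: λ₁ = 1.2π²/0.7443² ≈ 21.379
  n=2: λ₂ = 4.8π²/0.7443² ≈ 85.516 (4× faster decay)
  n=3: λ₃ = 10.8π²/0.7443² ≈ 192.41 (9× faster decay)
As t → ∞, higher modes decay exponentially faster. The n=1 mode dominates: u ~ c₁ sin(πx/0.7443) e^{-λ₁t}.
Decay rate: λ₁ = 1.2π²/0.7443² ≈ 21.379.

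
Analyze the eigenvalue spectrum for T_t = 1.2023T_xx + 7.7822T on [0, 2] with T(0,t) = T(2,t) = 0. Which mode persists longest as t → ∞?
Eigenvalues: λₙ = 1.2023n²π²/2² - 7.7822.
First three modes:
  n=1: λ₁ = 1.2023π²/2² - 7.7822 ≈ -4.816
  n=2: λ₂ = 4.8092π²/2² - 7.7822 ≈ 4.084
  n=3: λ₃ = 10.8207π²/2² - 7.7822 ≈ 18.917
Since 1.2023π²/2² ≈ 2.967 < 7.7822, λ₁ < 0.
The n=1 mode grows fastest (−λₙ is largest for n=1) → dominates.
Asymptotic: T ~ c₁ sin(πx/2) e^{4.816t} (exponential growth at rate −λ₁ ≈ 4.816).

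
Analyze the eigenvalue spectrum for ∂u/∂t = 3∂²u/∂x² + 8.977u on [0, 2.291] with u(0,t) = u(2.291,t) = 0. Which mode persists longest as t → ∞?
Eigenvalues: λₙ = 3n²π²/2.291² - 8.977.
First three modes:
  n=1: λ₁ = 3π²/2.291² - 8.977 ≈ -3.336
  n=2: λ₂ = 12π²/2.291² - 8.977 ≈ 13.588
  n=3: λ₃ = 27π²/2.291² - 8.977 ≈ 41.794
Since 3π²/2.291² ≈ 5.641 < 8.977, λ₁ < 0.
The n=1 mode grows fastest (−λₙ is largest for n=1) → dominates.
Asymptotic: u ~ c₁ sin(πx/2.291) e^{3.336t} (exponential growth at rate −λ₁ ≈ 3.336).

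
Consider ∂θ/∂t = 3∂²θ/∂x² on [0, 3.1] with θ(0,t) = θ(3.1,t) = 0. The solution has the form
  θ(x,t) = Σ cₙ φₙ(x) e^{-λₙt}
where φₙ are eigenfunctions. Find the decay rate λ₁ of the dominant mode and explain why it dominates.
Eigenvalues: λₙ = 3n²π²/3.1².
First three modes:
  n=1: λ₁ = 3π²/3.1² ≈ 3.081
  n=2: λ₂ = 12π²/3.1² ≈ 12.324 (4× faster decay)
  n=3: λ₃ = 27π²/3.1² ≈ 27.729 (9× faster decay)
As t → ∞, higher modes decay exponentially faster. The n=1 mode dominates: θ ~ c₁ sin(πx/3.1) e^{-λ₁t}.
Decay rate: λ₁ = 3π²/3.1² ≈ 3.081.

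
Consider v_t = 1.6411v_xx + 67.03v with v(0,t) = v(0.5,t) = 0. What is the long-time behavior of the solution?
As t → ∞, v grows unboundedly. Reaction dominates diffusion (r=67.03 > κπ²/L²≈64.79); solution grows exponentially.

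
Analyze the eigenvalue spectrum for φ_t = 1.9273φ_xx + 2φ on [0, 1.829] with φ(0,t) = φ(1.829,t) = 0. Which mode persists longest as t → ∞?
Eigenvalues: λₙ = 1.9273n²π²/1.829² - 2.
First three modes:
  n=1: λ₁ = 1.9273π²/1.829² - 2 ≈ 3.686
  n=2: λ₂ = 7.7092π²/1.829² - 2 ≈ 20.745
  n=3: λ₃ = 17.3457π²/1.829² - 2 ≈ 49.176
Since 1.9273π²/1.829² ≈ 5.686 > 2, all λₙ > 0.
The n=1 mode decays slowest → dominates as t → ∞.
Asymptotic: φ ~ c₁ sin(πx/1.829) e^{-λ₁t} with decay rate λ₁ ≈ 3.686.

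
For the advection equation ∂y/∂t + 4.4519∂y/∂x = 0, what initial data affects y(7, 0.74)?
A single point: x = 3.705594. The characteristic through (7, 0.74) is x - 4.4519t = const, so x = 7 - 4.4519·0.74 = 3.705594.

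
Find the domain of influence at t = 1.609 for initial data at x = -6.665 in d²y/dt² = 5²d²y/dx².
Domain of influence: [-14.71, 1.38]. Data at x = -6.665 spreads outward at speed 5.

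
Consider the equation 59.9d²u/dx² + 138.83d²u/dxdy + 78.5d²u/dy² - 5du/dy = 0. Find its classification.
Hyperbolic. (A = 59.9, B = 138.83, C = 78.5 gives B² - 4AC = 465.1689.)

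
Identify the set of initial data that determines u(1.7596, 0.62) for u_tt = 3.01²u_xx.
Domain of dependence: [-0.1066, 3.6258]. Signals travel at speed 3.01, so data within |x - 1.7596| ≤ 3.01·0.62 = 1.8662 can reach the point.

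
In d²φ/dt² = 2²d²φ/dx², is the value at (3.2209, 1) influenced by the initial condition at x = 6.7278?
No. The domain of dependence is [1.2209, 5.2209], and 6.7278 is outside this interval.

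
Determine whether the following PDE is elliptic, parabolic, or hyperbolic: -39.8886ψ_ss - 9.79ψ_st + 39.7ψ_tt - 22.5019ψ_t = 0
Coefficients: A = -39.8886, B = -9.79, C = 39.7. B² - 4AC = 6430.15378, which is positive, so the equation is hyperbolic.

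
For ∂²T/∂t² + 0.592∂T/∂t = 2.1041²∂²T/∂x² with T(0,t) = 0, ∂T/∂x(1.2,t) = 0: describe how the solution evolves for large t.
T → 0. Damping (γ=0.592) dissipates energy; oscillations decay exponentially.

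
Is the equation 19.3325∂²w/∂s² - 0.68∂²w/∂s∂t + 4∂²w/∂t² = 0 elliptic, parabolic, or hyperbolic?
Computing B² - 4AC with A = 19.3325, B = -0.68, C = 4: discriminant = -308.8576 (negative). Answer: elliptic.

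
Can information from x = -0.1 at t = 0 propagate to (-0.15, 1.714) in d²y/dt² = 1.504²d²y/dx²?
Yes. The domain of dependence is [-2.727856, 2.427856], and -0.1 ∈ [-2.727856, 2.427856].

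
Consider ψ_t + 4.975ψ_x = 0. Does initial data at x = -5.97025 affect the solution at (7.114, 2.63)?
Yes. The characteristic through (7.114, 2.63) passes through x = -5.97025.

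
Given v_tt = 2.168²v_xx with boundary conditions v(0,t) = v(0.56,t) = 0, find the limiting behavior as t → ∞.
v oscillates (no decay). Energy is conserved; the solution oscillates indefinitely as standing waves.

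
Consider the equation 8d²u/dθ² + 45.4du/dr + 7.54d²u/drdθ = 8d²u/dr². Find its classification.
Rewriting in standard form: -8d²u/dr² + 7.54d²u/drdθ + 8d²u/dθ² + 45.4du/dr = 0. Hyperbolic. (A = -8, B = 7.54, C = 8 gives B² - 4AC = 312.8516.)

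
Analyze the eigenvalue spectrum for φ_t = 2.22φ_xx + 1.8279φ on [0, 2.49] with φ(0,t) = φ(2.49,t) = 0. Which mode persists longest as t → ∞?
Eigenvalues: λₙ = 2.22n²π²/2.49² - 1.8279.
First three modes:
  n=1: λ₁ = 2.22π²/2.49² - 1.8279 ≈ 1.706
  n=2: λ₂ = 8.88π²/2.49² - 1.8279 ≈ 12.308
  n=3: λ₃ = 19.98π²/2.49² - 1.8279 ≈ 29.977
Since 2.22π²/2.49² ≈ 3.534 > 1.8279, all λₙ > 0.
The n=1 mode decays slowest → dominates as t → ∞.
Asymptotic: φ ~ c₁ sin(πx/2.49) e^{-λ₁t} with decay rate λ₁ ≈ 1.706.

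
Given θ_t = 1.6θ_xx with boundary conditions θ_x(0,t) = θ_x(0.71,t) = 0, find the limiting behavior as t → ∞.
θ → constant (steady state). Heat is conserved (no flux at boundaries); solution approaches the spatial average.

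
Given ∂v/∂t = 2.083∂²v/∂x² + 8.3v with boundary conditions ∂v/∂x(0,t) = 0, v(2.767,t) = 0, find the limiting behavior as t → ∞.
v grows unboundedly. Reaction dominates diffusion (r=8.3 > κπ²/(4L²)≈0.67); solution grows exponentially.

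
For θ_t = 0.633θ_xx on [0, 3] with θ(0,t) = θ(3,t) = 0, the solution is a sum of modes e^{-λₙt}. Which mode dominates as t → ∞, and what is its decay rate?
Eigenvalues: λₙ = 0.633n²π²/3².
First three modes:
  n=1: λ₁ = 0.633π²/3² ≈ 0.694
  n=2: λ₂ = 2.532π²/3² ≈ 2.777 (4× faster decay)
  n=3: λ₃ = 5.697π²/3² ≈ 6.247 (9× faster decay)
As t → ∞, higher modes decay exponentially faster. The n=1 mode dominates: θ ~ c₁ sin(πx/3) e^{-λ₁t}.
Decay rate: λ₁ = 0.633π²/3² ≈ 0.694.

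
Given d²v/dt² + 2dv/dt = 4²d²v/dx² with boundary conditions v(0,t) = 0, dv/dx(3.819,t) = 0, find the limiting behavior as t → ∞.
v → 0. Damping (γ=2) dissipates energy; oscillations decay exponentially.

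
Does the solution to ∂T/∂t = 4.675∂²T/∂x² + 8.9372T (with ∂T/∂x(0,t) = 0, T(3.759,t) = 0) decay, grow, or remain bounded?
T grows unboundedly. Reaction dominates diffusion (r=8.9372 > κπ²/(4L²)≈0.82); solution grows exponentially.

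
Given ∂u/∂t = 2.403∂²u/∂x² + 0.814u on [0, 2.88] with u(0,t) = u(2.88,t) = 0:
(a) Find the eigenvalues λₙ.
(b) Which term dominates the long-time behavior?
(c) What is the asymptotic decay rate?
Eigenvalues: λₙ = 2.403n²π²/2.88² - 0.814.
First three modes:
  n=1: λ₁ = 2.403π²/2.88² - 0.814 ≈ 2.045
  n=2: λ₂ = 9.612π²/2.88² - 0.814 ≈ 10.623
  n=3: λ₃ = 21.627π²/2.88² - 0.814 ≈ 24.92
Since 2.403π²/2.88² ≈ 2.859 > 0.814, all λₙ > 0.
The n=1 mode decays slowest → dominates as t → ∞.
Asymptotic: u ~ c₁ sin(πx/2.88) e^{-λ₁t} with decay rate λ₁ ≈ 2.045.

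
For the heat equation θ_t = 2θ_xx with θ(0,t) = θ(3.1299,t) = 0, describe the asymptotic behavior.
θ → 0. Heat diffuses out through both boundaries.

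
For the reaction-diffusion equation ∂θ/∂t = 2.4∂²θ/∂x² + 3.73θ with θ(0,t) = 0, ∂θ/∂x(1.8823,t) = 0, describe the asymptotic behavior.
θ grows unboundedly. Reaction dominates diffusion (r=3.73 > κπ²/(4L²)≈1.67); solution grows exponentially.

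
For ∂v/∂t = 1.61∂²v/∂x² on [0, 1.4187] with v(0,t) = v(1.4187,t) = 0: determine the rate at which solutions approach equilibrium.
Eigenvalues: λₙ = 1.61n²π²/1.4187².
First three modes:
  n=1: λ₁ = 1.61π²/1.4187² ≈ 7.895
  n=2: λ₂ = 6.44π²/1.4187² ≈ 31.579 (4× faster decay)
  n=3: λ₃ = 14.49π²/1.4187² ≈ 71.054 (9× faster decay)
As t → ∞, higher modes decay exponentially faster. The n=1 mode dominates: v ~ c₁ sin(πx/1.4187) e^{-λ₁t}.
Decay rate: λ₁ = 1.61π²/1.4187² ≈ 7.895.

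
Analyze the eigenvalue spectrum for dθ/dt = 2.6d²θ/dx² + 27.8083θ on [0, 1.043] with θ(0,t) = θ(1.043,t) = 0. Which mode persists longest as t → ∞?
Eigenvalues: λₙ = 2.6n²π²/1.043² - 27.8083.
First three modes:
  n=1: λ₁ = 2.6π²/1.043² - 27.8083 ≈ -4.22
  n=2: λ₂ = 10.4π²/1.043² - 27.8083 ≈ 66.547
  n=3: λ₃ = 23.4π²/1.043² - 27.8083 ≈ 184.49
Since 2.6π²/1.043² ≈ 23.589 < 27.8083, λ₁ < 0.
The n=1 mode grows fastest (−λₙ is largest for n=1) → dominates.
Asymptotic: θ ~ c₁ sin(πx/1.043) e^{4.22t} (exponential growth at rate −λ₁ ≈ 4.22).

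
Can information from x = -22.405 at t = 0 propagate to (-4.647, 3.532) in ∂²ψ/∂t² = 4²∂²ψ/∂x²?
No. The domain of dependence is [-18.775, 9.481], and -22.405 is outside this interval.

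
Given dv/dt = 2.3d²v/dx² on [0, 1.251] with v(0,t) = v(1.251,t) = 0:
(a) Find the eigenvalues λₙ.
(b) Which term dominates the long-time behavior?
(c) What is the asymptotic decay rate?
Eigenvalues: λₙ = 2.3n²π²/1.251².
First three modes:
  n=1: λ₁ = 2.3π²/1.251² ≈ 14.505
  n=2: λ₂ = 9.2π²/1.251² ≈ 58.019 (4× faster decay)
  n=3: λ₃ = 20.7π²/1.251² ≈ 130.544 (9× faster decay)
As t → ∞, higher modes decay exponentially faster. The n=1 mode dominates: v ~ c₁ sin(πx/1.251) e^{-λ₁t}.
Decay rate: λ₁ = 2.3π²/1.251² ≈ 14.505.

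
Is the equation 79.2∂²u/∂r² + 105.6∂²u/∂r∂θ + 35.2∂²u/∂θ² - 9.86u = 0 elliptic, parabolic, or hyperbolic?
Computing B² - 4AC with A = 79.2, B = 105.6, C = 35.2: discriminant = 0 (zero). Answer: parabolic.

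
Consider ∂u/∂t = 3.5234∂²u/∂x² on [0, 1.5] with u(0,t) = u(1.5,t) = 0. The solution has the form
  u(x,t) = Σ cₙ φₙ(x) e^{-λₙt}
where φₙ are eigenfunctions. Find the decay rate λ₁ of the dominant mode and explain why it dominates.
Eigenvalues: λₙ = 3.5234n²π²/1.5².
First three modes:
  n=1: λ₁ = 3.5234π²/1.5² ≈ 15.455
  n=2: λ₂ = 14.0936π²/1.5² ≈ 61.821 (4× faster decay)
  n=3: λ₃ = 31.7106π²/1.5² ≈ 139.098 (9× faster decay)
As t → ∞, higher modes decay exponentially faster. The n=1 mode dominates: u ~ c₁ sin(πx/1.5) e^{-λ₁t}.
Decay rate: λ₁ = 3.5234π²/1.5² ≈ 15.455.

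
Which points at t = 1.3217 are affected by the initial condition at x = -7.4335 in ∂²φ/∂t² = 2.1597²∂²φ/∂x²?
Domain of influence: [-10.28797549, -4.57902451]. Data at x = -7.4335 spreads outward at speed 2.1597.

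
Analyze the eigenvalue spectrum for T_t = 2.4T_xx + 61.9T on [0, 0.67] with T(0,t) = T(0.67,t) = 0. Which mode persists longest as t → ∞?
Eigenvalues: λₙ = 2.4n²π²/0.67² - 61.9.
First three modes:
  n=1: λ₁ = 2.4π²/0.67² - 61.9 ≈ -9.133
  n=2: λ₂ = 9.6π²/0.67² - 61.9 ≈ 149.168
  n=3: λ₃ = 21.6π²/0.67² - 61.9 ≈ 413.002
Since 2.4π²/0.67² ≈ 52.767 < 61.9, λ₁ < 0.
The n=1 mode grows fastest (−λₙ is largest for n=1) → dominates.
Asymptotic: T ~ c₁ sin(πx/0.67) e^{9.133t} (exponential growth at rate −λ₁ ≈ 9.133).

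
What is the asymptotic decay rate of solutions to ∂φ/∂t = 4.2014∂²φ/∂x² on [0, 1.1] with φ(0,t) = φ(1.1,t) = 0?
Eigenvalues: λₙ = 4.2014n²π²/1.1².
First three modes:
  n=1: λ₁ = 4.2014π²/1.1² ≈ 34.27
  n=2: λ₂ = 16.8056π²/1.1² ≈ 137.078 (4× faster decay)
  n=3: λ₃ = 37.8126π²/1.1² ≈ 308.426 (9× faster decay)
As t → ∞, higher modes decay exponentially faster. The n=1 mode dominates: φ ~ c₁ sin(πx/1.1) e^{-λ₁t}.
Decay rate: λ₁ = 4.2014π²/1.1² ≈ 34.27.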